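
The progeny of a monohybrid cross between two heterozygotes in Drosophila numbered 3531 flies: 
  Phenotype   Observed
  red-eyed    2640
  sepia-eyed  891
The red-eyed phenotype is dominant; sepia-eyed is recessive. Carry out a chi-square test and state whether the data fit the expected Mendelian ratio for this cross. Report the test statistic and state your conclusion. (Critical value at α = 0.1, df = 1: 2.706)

For a monohybrid cross between heterozygotes with complete dominance, the expected phenotypic ratio is 3:1.
Total ratio parts = 4. Expected numbers out of 3531:
  red-eyed: 3531 × 3/4 = 2648.25
  sepia-eyed: 3531 × 1/4 = 882.75
χ² = Σ (O − E)² / E
  red-eyed: (2640 − 2648.25)² / 2648.25 = 0.0257
  sepia-eyed: (891 − 882.75)² / 882.75 = 0.0771
χ² = 0.0257 + 0.0771 = 0.1028 ≈ 0.103
Degrees of freedom = 2 − 1 = 1; critical value at α = 0.1 is 2.706.
Since 0.103 < 2.706, we fail to reject the null hypothesis — the data are consistent with the 3:1 ratio.

0.103; consistent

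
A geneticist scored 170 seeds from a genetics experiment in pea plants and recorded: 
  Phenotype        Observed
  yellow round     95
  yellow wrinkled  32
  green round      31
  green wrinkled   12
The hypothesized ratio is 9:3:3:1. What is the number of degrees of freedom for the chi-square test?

A goodness-of-fit test with 4 phenotype classes has df = 4 − 1 = 3.

3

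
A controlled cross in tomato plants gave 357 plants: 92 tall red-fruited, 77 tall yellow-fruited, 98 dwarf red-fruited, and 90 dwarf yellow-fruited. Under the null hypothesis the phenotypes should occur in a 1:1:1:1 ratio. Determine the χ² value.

The 1:1:1:1 ratio has 4 parts, so with N = 357 the expected counts are:
  tall red-fruited: 357 × 1/4 = 89.25
  tall yellow-fruited: 357 × 1/4 = 89.25
  dwarf red-fruited: 357 × 1/4 = 89.25
  dwarf yellow-fruited: 357 × 1/4 = 89.25
χ² = Σ (O − E)² / E
  tall red-fruited: (92 − 89.25)² / 89.25 = 0.0847
  tall yellow-fruited: (77 − 89.25)² / 89.25 = 1.6814
  dwarf red-fruited: (98 − 89.25)² / 89.25 = 0.8578
  dwarf yellow-fruited: (90 − 89.25)² / 89.25 = 0.0063
χ² = 0.0847 + 1.6814 + 0.8578 + 0.0063 = 2.6302 ≈ 2.630

2.630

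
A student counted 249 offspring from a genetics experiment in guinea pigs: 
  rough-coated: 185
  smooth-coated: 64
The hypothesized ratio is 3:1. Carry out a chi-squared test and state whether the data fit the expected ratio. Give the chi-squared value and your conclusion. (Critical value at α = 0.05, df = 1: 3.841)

Expected counts for N = 249 under a 3:1 ratio (total parts = 4):
  rough-coated: 249 × 3/4 = 186.75
  smooth-coated: 249 × 1/4 = 62.25
χ² = Σ (O − E)² / E
  rough-coated: (185 − 186.75)² / 186.75 = 0.0164
  smooth-coated: (64 − 62.25)² / 62.25 = 0.0492
χ² = 0.0164 + 0.0492 = 0.0656 ≈ 0.066
Degrees of freedom = 2 − 1 = 1; critical value at α = 0.05 is 3.841.
Since 0.066 < 3.841, we fail to reject the null hypothesis — the data are consistent with the 3:1 ratio.

0.066; consistent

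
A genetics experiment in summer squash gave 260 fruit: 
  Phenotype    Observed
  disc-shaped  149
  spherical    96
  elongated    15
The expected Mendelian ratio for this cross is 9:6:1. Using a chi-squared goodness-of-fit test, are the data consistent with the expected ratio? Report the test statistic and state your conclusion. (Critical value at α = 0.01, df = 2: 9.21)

Expected counts for N = 260 under a 9:6:1 ratio (total parts = 16):
  disc-shaped: 260 × 9/16 = 146.25
  spherical: 260 × 6/16 = 97.5
  elongated: 260 × 1/16 = 16.25
χ² = Σ (O − E)² / E
  disc-shaped: (149 − 146.25)² / 146.25 = 0.0517
  spherical: (96 − 97.5)² / 97.5 = 0.0231
  elongated: (15 − 16.25)² / 16.25 = 0.0962
χ² = 0.0517 + 0.0231 + 0.0962 = 0.171
Degrees of freedom = 3 − 1 = 2; critical value at α = 0.01 is 9.21.
Since 0.171 < 9.21, we fail to reject the null hypothesis — the data are consistent with the 9:6:1 ratio.

0.171; consistent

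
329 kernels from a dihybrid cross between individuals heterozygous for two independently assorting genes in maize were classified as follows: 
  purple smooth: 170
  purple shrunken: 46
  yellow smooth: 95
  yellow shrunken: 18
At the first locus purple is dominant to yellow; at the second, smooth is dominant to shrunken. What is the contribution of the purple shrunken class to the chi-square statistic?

3.989

A dihybrid F₂ with independent assortment and complete dominance at both loci gives a 9:3:3:1 phenotypic ratio.
Total ratio parts = 16. Expected numbers out of 329:
  purple smooth: 329 × 9/16 = 185.0625
  purple shrunken: 329 × 3/16 = 61.6875
  yellow smooth: 329 × 3/16 = 61.6875
  yellow shrunken: 329 × 1/16 = 20.5625
Contribution of purple shrunken: (46 − 61.6875)² / 61.6875 = 3.9894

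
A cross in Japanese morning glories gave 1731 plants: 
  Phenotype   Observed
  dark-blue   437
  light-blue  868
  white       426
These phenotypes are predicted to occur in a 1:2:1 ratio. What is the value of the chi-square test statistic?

0.154

The 1:2:1 ratio has 4 parts, so with N = 1731 the expected counts are:
  dark-blue: 1731 × 1/4 = 432.75
  light-blue: 1731 × 2/4 = 865.5
  white: 1731 × 1/4 = 432.75
χ² = Σ (O − E)² / E
  dark-blue: (437 − 432.75)² / 432.75 = 0.0417
  light-blue: (868 − 865.5)² / 865.5 = 0.0072
  white: (426 − 432.75)² / 432.75 = 0.1053
χ² = 0.0417 + 0.0072 + 0.1053 = 0.1542 ≈ 0.154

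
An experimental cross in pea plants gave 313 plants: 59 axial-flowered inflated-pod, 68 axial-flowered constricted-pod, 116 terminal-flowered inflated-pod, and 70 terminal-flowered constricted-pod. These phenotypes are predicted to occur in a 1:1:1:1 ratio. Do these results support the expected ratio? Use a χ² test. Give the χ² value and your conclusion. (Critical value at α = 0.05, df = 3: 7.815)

25.160; not consistent

Under the 1:1:1:1 hypothesis (Σ ratio = 4, N = 313):
  axial-flowered inflated-pod: 313 × 1/4 = 78.25
  axial-flowered constricted-pod: 313 × 1/4 = 78.25
  terminal-flowered inflated-pod: 313 × 1/4 = 78.25
  terminal-flowered constricted-pod: 313 × 1/4 = 78.25
χ² = Σ (O − E)² / E
  axial-flowered inflated-pod: (59 − 78.25)² / 78.25 = 4.7356
  axial-flowered constricted-pod: (68 − 78.25)² / 78.25 = 1.3427
  terminal-flowered inflated-pod: (116 − 78.25)² / 78.25 = 18.2117
  terminal-flowered constricted-pod: (70 − 78.25)² / 78.25 = 0.8698
χ² = 4.7356 + 1.3427 + 18.2117 + 0.8698 = 25.1598 ≈ 25.160
Degrees of freedom = 4 − 1 = 3; critical value at α = 0.05 is 7.815.
Since 25.160 > 7.815, we reject the null hypothesis — the data do not fit the 1:1:1:1 ratio.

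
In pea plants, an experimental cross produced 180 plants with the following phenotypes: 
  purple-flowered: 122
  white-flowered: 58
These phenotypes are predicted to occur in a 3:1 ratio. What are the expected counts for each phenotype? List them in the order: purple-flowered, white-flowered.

Expected counts for N = 180 under a 3:1 ratio (total parts = 4):
  purple-flowered: 180 × 3/4 = 135
  white-flowered: 180 × 1/4 = 45

135, 45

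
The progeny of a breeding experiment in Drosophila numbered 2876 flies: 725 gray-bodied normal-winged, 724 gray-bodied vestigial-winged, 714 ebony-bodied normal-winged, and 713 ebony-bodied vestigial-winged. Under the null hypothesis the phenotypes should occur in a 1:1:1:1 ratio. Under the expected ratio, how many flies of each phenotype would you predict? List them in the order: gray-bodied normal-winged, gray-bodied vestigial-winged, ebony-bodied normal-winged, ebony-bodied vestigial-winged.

Total ratio parts = 4. Expected numbers out of 2876:
  gray-bodied normal-winged: 2876 × 1/4 = 719
  gray-bodied vestigial-winged: 2876 × 1/4 = 719
  ebony-bodied normal-winged: 2876 × 1/4 = 719
  ebony-bodied vestigial-winged: 2876 × 1/4 = 719

719, 719, 719, 719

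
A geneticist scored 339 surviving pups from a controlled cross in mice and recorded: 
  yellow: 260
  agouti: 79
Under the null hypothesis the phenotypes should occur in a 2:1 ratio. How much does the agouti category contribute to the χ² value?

Total ratio parts = 3. Expected numbers out of 339:
  yellow: 339 × 2/3 = 226
  agouti: 339 × 1/3 = 113
Contribution of agouti: (79 − 113)² / 113 = 10.2301

10.230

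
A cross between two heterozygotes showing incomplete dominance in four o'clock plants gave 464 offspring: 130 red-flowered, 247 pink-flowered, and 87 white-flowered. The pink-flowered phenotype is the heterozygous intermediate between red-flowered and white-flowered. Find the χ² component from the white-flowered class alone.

With incomplete dominance, a heterozygote × heterozygote cross gives a 1:2:1 phenotypic ratio.
Total ratio parts = 4. Expected numbers out of 464:
  red-flowered: 464 × 1/4 = 116
  pink-flowered: 464 × 2/4 = 232
  white-flowered: 464 × 1/4 = 116
Contribution of white-flowered: (87 − 116)² / 116 = 7.2500

7.250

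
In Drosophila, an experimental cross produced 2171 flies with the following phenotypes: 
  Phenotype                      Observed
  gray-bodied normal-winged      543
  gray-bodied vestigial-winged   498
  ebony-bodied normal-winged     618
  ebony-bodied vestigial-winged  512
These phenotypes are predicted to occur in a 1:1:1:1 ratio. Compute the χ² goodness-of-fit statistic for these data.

Under the 1:1:1:1 hypothesis (Σ ratio = 4, N = 2171):
  gray-bodied normal-winged: 2171 × 1/4 = 542.75
  gray-bodied vestigial-winged: 2171 × 1/4 = 542.75
  ebony-bodied normal-winged: 2171 × 1/4 = 542.75
  ebony-bodied vestigial-winged: 2171 × 1/4 = 542.75
χ² = Σ (O − E)² / E
  gray-bodied normal-winged: (543 − 542.75)² / 542.75 = 0.0001
  gray-bodied vestigial-winged: (498 − 542.75)² / 542.75 = 3.6897
  ebony-bodied normal-winged: (618 − 542.75)² / 542.75 = 10.4331
  ebony-bodied vestigial-winged: (512 − 542.75)² / 542.75 = 1.7422
χ² = 0.0001 + 3.6897 + 10.4331 + 1.7422 = 15.8651 ≈ 15.865

15.865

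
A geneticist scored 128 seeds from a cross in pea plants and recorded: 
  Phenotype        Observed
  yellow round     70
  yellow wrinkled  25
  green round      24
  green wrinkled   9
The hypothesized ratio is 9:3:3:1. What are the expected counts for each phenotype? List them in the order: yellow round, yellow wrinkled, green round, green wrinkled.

72, 24, 24, 8

Total ratio parts = 16. Expected numbers out of 128:
  yellow round: 128 × 9/16 = 72
  yellow wrinkled: 128 × 3/16 = 24
  green round: 128 × 3/16 = 24
  green wrinkled: 128 × 1/16 = 8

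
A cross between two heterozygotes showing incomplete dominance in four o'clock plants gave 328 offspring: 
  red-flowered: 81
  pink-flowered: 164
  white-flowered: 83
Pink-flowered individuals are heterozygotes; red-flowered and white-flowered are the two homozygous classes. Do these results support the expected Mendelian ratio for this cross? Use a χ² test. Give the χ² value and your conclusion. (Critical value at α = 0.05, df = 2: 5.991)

0.024; consistent

With incomplete dominance, a heterozygote × heterozygote cross gives a 1:2:1 phenotypic ratio.
The 1:2:1 ratio has 4 parts, so with N = 328 the expected counts are:
  red-flowered: 328 × 1/4 = 82
  pink-flowered: 328 × 2/4 = 164
  white-flowered: 328 × 1/4 = 82
χ² = Σ (O − E)² / E
  red-flowered: (81 − 82)² / 82 = 0.0122
  pink-flowered: (164 − 164)² / 164 = 0.0000
  white-flowered: (83 − 82)² / 82 = 0.0122
χ² = 0.0122 + 0.0000 + 0.0122 = 0.0244 ≈ 0.024
Degrees of freedom = 3 − 1 = 2; critical value at α = 0.05 is 5.991.
Since 0.024 < 5.991, we fail to reject the null hypothesis — the data are consistent with the 1:2:1 ratio.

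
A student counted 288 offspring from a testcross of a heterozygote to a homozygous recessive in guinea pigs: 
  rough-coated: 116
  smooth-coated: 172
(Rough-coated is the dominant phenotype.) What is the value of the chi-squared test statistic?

10.889

A testcross of a heterozygote (Aa × aa) gives a 1:1 phenotypic ratio.
Under the 1:1 hypothesis (Σ ratio = 2, N = 288):
  rough-coated: 288 × 1/2 = 144
  smooth-coated: 288 × 1/2 = 144
χ² = Σ (O − E)² / E
  rough-coated: (116 − 144)² / 144 = 5.4444
  smooth-coated: (172 − 144)² / 144 = 5.4444
χ² = 5.4444 + 5.4444 = 10.8888 ≈ 10.889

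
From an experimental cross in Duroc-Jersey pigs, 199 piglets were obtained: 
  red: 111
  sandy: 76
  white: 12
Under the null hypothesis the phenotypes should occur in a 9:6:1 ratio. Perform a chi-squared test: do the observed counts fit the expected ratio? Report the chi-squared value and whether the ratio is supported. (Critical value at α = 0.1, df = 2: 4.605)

0.049; consistent

Under the 9:6:1 hypothesis (Σ ratio = 16, N = 199):
  red: 199 × 9/16 = 111.9375
  sandy: 199 × 6/16 = 74.625
  white: 199 × 1/16 = 12.4375
χ² = Σ (O − E)² / E
  red: (111 − 111.9375)² / 111.9375 = 0.0079
  sandy: (76 − 74.625)² / 74.625 = 0.0253
  white: (12 − 12.4375)² / 12.4375 = 0.0154
χ² = 0.0079 + 0.0253 + 0.0154 = 0.0486 ≈ 0.049
Degrees of freedom = 3 − 1 = 2; critical value at α = 0.1 is 4.605.
Since 0.049 < 4.605, we fail to reject the null hypothesis — the data are consistent with the 9:6:1 ratio.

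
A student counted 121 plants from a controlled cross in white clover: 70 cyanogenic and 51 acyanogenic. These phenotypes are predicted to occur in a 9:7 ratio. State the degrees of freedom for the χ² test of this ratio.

A goodness-of-fit test with 2 phenotype classes has df = 2 − 1 = 1.

1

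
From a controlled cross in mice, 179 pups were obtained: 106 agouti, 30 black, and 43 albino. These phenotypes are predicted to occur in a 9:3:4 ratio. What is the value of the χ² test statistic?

Under the 9:3:4 hypothesis (Σ ratio = 16, N = 179):
  agouti: 179 × 9/16 = 100.6875
  black: 179 × 3/16 = 33.5625
  albino: 179 × 4/16 = 44.75
χ² = Σ (O − E)² / E
  agouti: (106 − 100.6875)² / 100.6875 = 0.2803
  black: (30 − 33.5625)² / 33.5625 = 0.3781
  albino: (43 − 44.75)² / 44.75 = 0.0684
χ² = 0.2803 + 0.3781 + 0.0684 = 0.7268 ≈ 0.727

0.727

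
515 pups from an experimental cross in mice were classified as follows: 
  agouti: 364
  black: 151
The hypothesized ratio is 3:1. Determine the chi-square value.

Total ratio parts = 4. Expected numbers out of 515:
  agouti: 515 × 3/4 = 386.25
  black: 515 × 1/4 = 128.75
χ² = Σ (O − E)² / E
  agouti: (364 − 386.25)² / 386.25 = 1.2817
  black: (151 − 128.75)² / 128.75 = 3.8451
χ² = 1.2817 + 3.8451 = 5.1268 ≈ 5.127

5.127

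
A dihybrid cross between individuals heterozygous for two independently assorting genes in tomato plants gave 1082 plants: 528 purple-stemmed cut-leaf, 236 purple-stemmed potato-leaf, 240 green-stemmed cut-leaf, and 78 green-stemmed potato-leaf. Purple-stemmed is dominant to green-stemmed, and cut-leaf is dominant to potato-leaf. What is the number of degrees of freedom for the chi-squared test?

3

A dihybrid F₂ with independent assortment and complete dominance at both loci gives a 9:3:3:1 phenotypic ratio.
A goodness-of-fit test with 4 phenotype classes has df = 4 − 1 = 3.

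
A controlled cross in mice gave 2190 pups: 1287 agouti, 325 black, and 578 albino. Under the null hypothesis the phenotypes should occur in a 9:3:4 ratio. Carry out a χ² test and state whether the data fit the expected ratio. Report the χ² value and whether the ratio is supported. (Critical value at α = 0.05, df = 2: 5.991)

The 9:3:4 ratio has 16 parts, so with N = 2190 the expected counts are:
  agouti: 2190 × 9/16 = 1231.875
  black: 2190 × 3/16 = 410.625
  albino: 2190 × 4/16 = 547.5
χ² = Σ (O − E)² / E
  agouti: (1287 − 1231.875)² / 1231.875 = 2.4668
  black: (325 − 410.625)² / 410.625 = 17.8548
  albino: (578 − 547.5)² / 547.5 = 1.6991
χ² = 2.4668 + 17.8548 + 1.6991 = 22.0207 ≈ 22.021
Degrees of freedom = 3 − 1 = 2; critical value at α = 0.05 is 5.991.
Since 22.021 > 5.991, we reject the null hypothesis — the data do not fit the 9:3:4 ratio.

22.021; not consistent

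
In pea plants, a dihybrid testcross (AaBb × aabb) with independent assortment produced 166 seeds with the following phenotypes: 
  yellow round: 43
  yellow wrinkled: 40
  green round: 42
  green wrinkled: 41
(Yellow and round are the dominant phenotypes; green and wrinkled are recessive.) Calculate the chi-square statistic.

0.120

A dihybrid testcross with independent assortment gives a 1:1:1:1 ratio.
Under the 1:1:1:1 hypothesis (Σ ratio = 4, N = 166):
  yellow round: 166 × 1/4 = 41.5
  yellow wrinkled: 166 × 1/4 = 41.5
  green round: 166 × 1/4 = 41.5
  green wrinkled: 166 × 1/4 = 41.5
χ² = Σ (O − E)² / E
  yellow round: (43 − 41.5)² / 41.5 = 0.0542
  yellow wrinkled: (40 − 41.5)² / 41.5 = 0.0542
  green round: (42 − 41.5)² / 41.5 = 0.0060
  green wrinkled: (41 − 41.5)² / 41.5 = 0.0060
χ² = 0.0542 + 0.0542 + 0.0060 + 0.0060 = 0.1204 ≈ 0.120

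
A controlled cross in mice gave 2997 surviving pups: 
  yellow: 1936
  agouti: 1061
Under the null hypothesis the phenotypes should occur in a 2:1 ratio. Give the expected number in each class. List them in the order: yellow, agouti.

1998, 999

Under the 2:1 hypothesis (Σ ratio = 3, N = 2997):
  yellow: 2997 × 2/3 = 1998
  agouti: 2997 × 1/3 = 999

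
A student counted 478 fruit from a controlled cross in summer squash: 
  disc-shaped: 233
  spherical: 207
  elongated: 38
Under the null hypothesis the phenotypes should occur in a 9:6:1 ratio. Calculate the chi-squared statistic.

Expected counts for N = 478 under a 9:6:1 ratio (total parts = 16):
  disc-shaped: 478 × 9/16 = 268.875
  spherical: 478 × 6/16 = 179.25
  elongated: 478 × 1/16 = 29.875
χ² = Σ (O − E)² / E
  disc-shaped: (233 − 268.875)² / 268.875 = 4.7867
  spherical: (207 − 179.25)² / 179.25 = 4.2960
  elongated: (38 − 29.875)² / 29.875 = 2.2097
χ² = 4.7867 + 4.2960 + 2.2097 = 11.2924 ≈ 11.292

11.292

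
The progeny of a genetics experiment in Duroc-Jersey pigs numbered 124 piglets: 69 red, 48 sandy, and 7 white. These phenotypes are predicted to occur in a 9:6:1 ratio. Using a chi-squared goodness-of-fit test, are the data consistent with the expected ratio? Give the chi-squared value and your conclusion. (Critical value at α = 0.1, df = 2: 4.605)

Under the 9:6:1 hypothesis (Σ ratio = 16, N = 124):
  red: 124 × 9/16 = 69.75
  sandy: 124 × 6/16 = 46.5
  white: 124 × 1/16 = 7.75
χ² = Σ (O − E)² / E
  red: (69 − 69.75)² / 69.75 = 0.0081
  sandy: (48 − 46.5)² / 46.5 = 0.0484
  white: (7 − 7.75)² / 7.75 = 0.0726
χ² = 0.0081 + 0.0484 + 0.0726 = 0.1291 ≈ 0.129
Degrees of freedom = 3 − 1 = 2; critical value at α = 0.1 is 4.605.
Since 0.129 < 4.605, we fail to reject the null hypothesis — the data are consistent with the 9:6:1 ratio.

0.129; consistent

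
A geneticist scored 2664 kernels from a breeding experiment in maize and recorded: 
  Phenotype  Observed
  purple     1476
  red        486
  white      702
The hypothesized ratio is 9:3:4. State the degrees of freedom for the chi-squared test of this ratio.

2

A goodness-of-fit test with 3 phenotype classes has df = 3 − 1 = 2.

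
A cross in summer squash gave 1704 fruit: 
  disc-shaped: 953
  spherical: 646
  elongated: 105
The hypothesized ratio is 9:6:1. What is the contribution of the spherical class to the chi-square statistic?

Total ratio parts = 16. Expected numbers out of 1704:
  disc-shaped: 1704 × 9/16 = 958.5
  spherical: 1704 × 6/16 = 639
  elongated: 1704 × 1/16 = 106.5
Contribution of spherical: (646 − 639)² / 639 = 0.0767

0.077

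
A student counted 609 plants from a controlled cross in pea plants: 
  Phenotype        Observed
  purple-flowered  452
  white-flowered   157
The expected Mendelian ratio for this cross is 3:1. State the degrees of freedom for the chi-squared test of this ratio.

1

A goodness-of-fit test with 2 phenotype classes has df = 2 − 1 = 1.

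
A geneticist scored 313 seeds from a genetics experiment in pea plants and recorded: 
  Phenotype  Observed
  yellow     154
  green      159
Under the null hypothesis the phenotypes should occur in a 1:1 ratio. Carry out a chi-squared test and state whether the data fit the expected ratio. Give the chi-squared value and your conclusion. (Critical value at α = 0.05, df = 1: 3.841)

Expected counts for N = 313 under a 1:1 ratio (total parts = 2):
  yellow: 313 × 1/2 = 156.5
  green: 313 × 1/2 = 156.5
χ² = Σ (O − E)² / E
  yellow: (154 − 156.5)² / 156.5 = 0.0399
  green: (159 − 156.5)² / 156.5 = 0.0399
χ² = 0.0399 + 0.0399 = 0.0798 ≈ 0.080
Degrees of freedom = 2 − 1 = 1; critical value at α = 0.05 is 3.841.
Since 0.080 < 3.841, we fail to reject the null hypothesis — the data are consistent with the 1:1 ratio.

0.080; consistent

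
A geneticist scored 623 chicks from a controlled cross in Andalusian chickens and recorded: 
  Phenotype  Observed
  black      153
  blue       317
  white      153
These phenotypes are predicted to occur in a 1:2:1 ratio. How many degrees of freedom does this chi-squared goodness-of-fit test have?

2

A goodness-of-fit test with 3 phenotype classes has df = 3 − 1 = 2.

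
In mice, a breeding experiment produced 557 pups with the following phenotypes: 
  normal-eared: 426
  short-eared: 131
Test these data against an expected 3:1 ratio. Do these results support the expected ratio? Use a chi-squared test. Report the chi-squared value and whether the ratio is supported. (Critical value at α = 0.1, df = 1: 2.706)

0.652; consistent

Expected counts for N = 557 under a 3:1 ratio (total parts = 4):
  normal-eared: 557 × 3/4 = 417.75
  short-eared: 557 × 1/4 = 139.25
χ² = Σ (O − E)² / E
  normal-eared: (426 − 417.75)² / 417.75 = 0.1629
  short-eared: (131 − 139.25)² / 139.25 = 0.4888
χ² = 0.1629 + 0.4888 = 0.6517 ≈ 0.652
Degrees of freedom = 2 − 1 = 1; critical value at α = 0.1 is 2.706.
Since 0.652 < 2.706, we fail to reject the null hypothesis — the data are consistent with the 3:1 ratio.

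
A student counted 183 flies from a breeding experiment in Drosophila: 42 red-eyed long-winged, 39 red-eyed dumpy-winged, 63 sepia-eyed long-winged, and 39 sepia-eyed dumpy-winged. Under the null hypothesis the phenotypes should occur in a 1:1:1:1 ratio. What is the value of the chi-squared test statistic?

The 1:1:1:1 ratio has 4 parts, so with N = 183 the expected counts are:
  red-eyed long-winged: 183 × 1/4 = 45.75
  red-eyed dumpy-winged: 183 × 1/4 = 45.75
  sepia-eyed long-winged: 183 × 1/4 = 45.75
  sepia-eyed dumpy-winged: 183 × 1/4 = 45.75
χ² = Σ (O − E)² / E
  red-eyed long-winged: (42 − 45.75)² / 45.75 = 0.3074
  red-eyed dumpy-winged: (39 − 45.75)² / 45.75 = 0.9959
  sepia-eyed long-winged: (63 − 45.75)² / 45.75 = 6.5041
  sepia-eyed dumpy-winged: (39 − 45.75)² / 45.75 = 0.9959
χ² = 0.3074 + 0.9959 + 6.5041 + 0.9959 = 8.8033 ≈ 8.803

8.803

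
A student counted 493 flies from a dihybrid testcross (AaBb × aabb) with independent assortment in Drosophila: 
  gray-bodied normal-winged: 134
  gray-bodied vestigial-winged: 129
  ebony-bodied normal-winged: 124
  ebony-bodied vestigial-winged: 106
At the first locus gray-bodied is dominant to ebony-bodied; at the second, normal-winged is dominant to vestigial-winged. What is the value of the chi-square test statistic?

A dihybrid testcross with independent assortment gives a 1:1:1:1 ratio.
Expected counts for N = 493 under a 1:1:1:1 ratio (total parts = 4):
  gray-bodied normal-winged: 493 × 1/4 = 123.25
  gray-bodied vestigial-winged: 493 × 1/4 = 123.25
  ebony-bodied normal-winged: 493 × 1/4 = 123.25
  ebony-bodied vestigial-winged: 493 × 1/4 = 123.25
χ² = Σ (O − E)² / E
  gray-bodied normal-winged: (134 − 123.25)² / 123.25 = 0.9376
  gray-bodied vestigial-winged: (129 − 123.25)² / 123.25 = 0.2683
  ebony-bodied normal-winged: (124 − 123.25)² / 123.25 = 0.0046
  ebony-bodied vestigial-winged: (106 − 123.25)² / 123.25 = 2.4143
χ² = 0.9376 + 0.2683 + 0.0046 + 2.4143 = 3.6248 ≈ 3.625

3.625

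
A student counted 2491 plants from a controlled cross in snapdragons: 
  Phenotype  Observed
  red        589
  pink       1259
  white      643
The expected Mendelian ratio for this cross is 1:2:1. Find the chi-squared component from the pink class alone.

0.146

Expected counts for N = 2491 under a 1:2:1 ratio (total parts = 4):
  red: 2491 × 1/4 = 622.75
  pink: 2491 × 2/4 = 1245.5
  white: 2491 × 1/4 = 622.75
Contribution of pink: (1259 − 1245.5)² / 1245.5 = 0.1463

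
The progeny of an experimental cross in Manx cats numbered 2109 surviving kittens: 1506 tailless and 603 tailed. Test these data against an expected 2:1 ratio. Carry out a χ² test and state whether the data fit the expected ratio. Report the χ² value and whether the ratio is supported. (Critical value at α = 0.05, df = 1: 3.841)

Total ratio parts = 3. Expected numbers out of 2109:
  tailless: 2109 × 2/3 = 1406
  tailed: 2109 × 1/3 = 703
χ² = Σ (O − E)² / E
  tailless: (1506 − 1406)² / 1406 = 7.1124
  tailed: (603 − 703)² / 703 = 14.2248
χ² = 7.1124 + 14.2248 = 21.3372 ≈ 21.337
Degrees of freedom = 2 − 1 = 1; critical value at α = 0.05 is 3.841.
Since 21.337 > 3.841, we reject the null hypothesis — the data do not fit the 2:1 ratio.

21.337; not consistent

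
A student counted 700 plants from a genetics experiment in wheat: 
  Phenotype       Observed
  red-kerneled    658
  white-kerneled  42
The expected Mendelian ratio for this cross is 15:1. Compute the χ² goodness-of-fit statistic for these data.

0.075

The 15:1 ratio has 16 parts, so with N = 700 the expected counts are:
  red-kerneled: 700 × 15/16 = 656.25
  white-kerneled: 700 × 1/16 = 43.75
χ² = Σ (O − E)² / E
  red-kerneled: (658 − 656.25)² / 656.25 = 0.0047
  white-kerneled: (42 − 43.75)² / 43.75 = 0.0700
χ² = 0.0047 + 0.0700 = 0.0747 ≈ 0.075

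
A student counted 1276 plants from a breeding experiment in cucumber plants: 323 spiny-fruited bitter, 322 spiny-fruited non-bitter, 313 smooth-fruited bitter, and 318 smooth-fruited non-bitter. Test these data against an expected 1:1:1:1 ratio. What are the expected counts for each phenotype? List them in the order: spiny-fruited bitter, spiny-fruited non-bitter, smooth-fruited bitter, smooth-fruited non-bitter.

319, 319, 319, 319

The 1:1:1:1 ratio has 4 parts, so with N = 1276 the expected counts are:
  spiny-fruited bitter: 1276 × 1/4 = 319
  spiny-fruited non-bitter: 1276 × 1/4 = 319
  smooth-fruited bitter: 1276 × 1/4 = 319
  smooth-fruited non-bitter: 1276 × 1/4 = 319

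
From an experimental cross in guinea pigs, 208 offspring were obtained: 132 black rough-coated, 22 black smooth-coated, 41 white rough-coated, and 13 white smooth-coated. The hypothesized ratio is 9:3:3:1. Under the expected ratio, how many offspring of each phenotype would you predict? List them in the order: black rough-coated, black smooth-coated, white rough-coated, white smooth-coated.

Total ratio parts = 16. Expected numbers out of 208:
  black rough-coated: 208 × 9/16 = 117
  black smooth-coated: 208 × 3/16 = 39
  white rough-coated: 208 × 3/16 = 39
  white smooth-coated: 208 × 1/16 = 13

117, 39, 39, 13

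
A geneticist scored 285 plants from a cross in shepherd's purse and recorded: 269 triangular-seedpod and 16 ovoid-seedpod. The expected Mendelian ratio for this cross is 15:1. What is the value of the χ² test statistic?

0.197

Expected counts for N = 285 under a 15:1 ratio (total parts = 16):
  triangular-seedpod: 285 × 15/16 = 267.1875
  ovoid-seedpod: 285 × 1/16 = 17.8125
χ² = Σ (O − E)² / E
  triangular-seedpod: (269 − 267.1875)² / 267.1875 = 0.0123
  ovoid-seedpod: (16 − 17.8125)² / 17.8125 = 0.1844
χ² = 0.0123 + 0.1844 = 0.1967 ≈ 0.197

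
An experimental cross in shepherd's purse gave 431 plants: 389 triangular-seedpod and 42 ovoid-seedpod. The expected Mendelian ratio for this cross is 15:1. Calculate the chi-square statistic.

8.984

Under the 15:1 hypothesis (Σ ratio = 16, N = 431):
  triangular-seedpod: 431 × 15/16 = 404.0625
  ovoid-seedpod: 431 × 1/16 = 26.9375
χ² = Σ (O − E)² / E
  triangular-seedpod: (389 − 404.0625)² / 404.0625 = 0.5615
  ovoid-seedpod: (42 − 26.9375)² / 26.9375 = 8.4224
χ² = 0.5615 + 8.4224 = 8.9839 ≈ 8.984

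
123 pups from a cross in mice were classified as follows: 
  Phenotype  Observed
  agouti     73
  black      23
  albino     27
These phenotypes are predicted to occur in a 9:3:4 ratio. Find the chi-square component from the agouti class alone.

The 9:3:4 ratio has 16 parts, so with N = 123 the expected counts are:
  agouti: 123 × 9/16 = 69.1875
  black: 123 × 3/16 = 23.0625
  albino: 123 × 4/16 = 30.75
Contribution of agouti: (73 − 69.1875)² / 69.1875 = 0.2101

0.210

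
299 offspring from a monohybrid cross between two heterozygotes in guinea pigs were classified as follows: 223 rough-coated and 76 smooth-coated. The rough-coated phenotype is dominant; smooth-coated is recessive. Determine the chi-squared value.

For a monohybrid cross between heterozygotes with complete dominance, the expected phenotypic ratio is 3:1.
Total ratio parts = 4. Expected numbers out of 299:
  rough-coated: 299 × 3/4 = 224.25
  smooth-coated: 299 × 1/4 = 74.75
χ² = Σ (O − E)² / E
  rough-coated: (223 − 224.25)² / 224.25 = 0.0070
  smooth-coated: (76 − 74.75)² / 74.75 = 0.0209
χ² = 0.0070 + 0.0209 = 0.0279 ≈ 0.028

0.028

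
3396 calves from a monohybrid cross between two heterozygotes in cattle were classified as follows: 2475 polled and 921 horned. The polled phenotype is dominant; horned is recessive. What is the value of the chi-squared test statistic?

8.141

For a monohybrid cross between heterozygotes with complete dominance, the expected phenotypic ratio is 3:1.
The 3:1 ratio has 4 parts, so with N = 3396 the expected counts are:
  polled: 3396 × 3/4 = 2547
  horned: 3396 × 1/4 = 849
χ² = Σ (O − E)² / E
  polled: (2475 − 2547)² / 2547 = 2.0353
  horned: (921 − 849)² / 849 = 6.1060
χ² = 2.0353 + 6.1060 = 8.1413 ≈ 8.141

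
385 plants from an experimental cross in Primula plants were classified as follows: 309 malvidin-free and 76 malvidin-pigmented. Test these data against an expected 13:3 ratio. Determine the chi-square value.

Total ratio parts = 16. Expected numbers out of 385:
  malvidin-free: 385 × 13/16 = 312.8125
  malvidin-pigmented: 385 × 3/16 = 72.1875
χ² = Σ (O − E)² / E
  malvidin-free: (309 − 312.8125)² / 312.8125 = 0.0465
  malvidin-pigmented: (76 − 72.1875)² / 72.1875 = 0.2014
χ² = 0.0465 + 0.2014 = 0.2479 ≈ 0.248

0.248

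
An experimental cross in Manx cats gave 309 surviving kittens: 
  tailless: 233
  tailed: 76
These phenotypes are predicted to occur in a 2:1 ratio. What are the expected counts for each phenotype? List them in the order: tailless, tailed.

Total ratio parts = 3. Expected numbers out of 309:
  tailless: 309 × 2/3 = 206
  tailed: 309 × 1/3 = 103

206, 103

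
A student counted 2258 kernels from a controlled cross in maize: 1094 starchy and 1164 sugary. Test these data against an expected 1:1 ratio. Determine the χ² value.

The 1:1 ratio has 2 parts, so with N = 2258 the expected counts are:
  starchy: 2258 × 1/2 = 1129
  sugary: 2258 × 1/2 = 1129
χ² = Σ (O − E)² / E
  starchy: (1094 − 1129)² / 1129 = 1.0850
  sugary: (1164 − 1129)² / 1129 = 1.0850
χ² = 1.0850 + 1.0850 = 2.170

2.170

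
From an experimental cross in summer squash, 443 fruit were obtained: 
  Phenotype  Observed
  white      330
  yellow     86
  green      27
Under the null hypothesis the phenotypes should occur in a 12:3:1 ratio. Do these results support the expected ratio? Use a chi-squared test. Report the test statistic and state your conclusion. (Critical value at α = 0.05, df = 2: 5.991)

0.136; consistent

Expected counts for N = 443 under a 12:3:1 ratio (total parts = 16):
  white: 443 × 12/16 = 332.25
  yellow: 443 × 3/16 = 83.0625
  green: 443 × 1/16 = 27.6875
χ² = Σ (O − E)² / E
  white: (330 − 332.25)² / 332.25 = 0.0152
  yellow: (86 − 83.0625)² / 83.0625 = 0.1039
  green: (27 − 27.6875)² / 27.6875 = 0.0171
χ² = 0.0152 + 0.1039 + 0.0171 = 0.1362 ≈ 0.136
Degrees of freedom = 3 − 1 = 2; critical value at α = 0.05 is 5.991.
Since 0.136 < 5.991, we fail to reject the null hypothesis — the data are consistent with the 12:3:1 ratio.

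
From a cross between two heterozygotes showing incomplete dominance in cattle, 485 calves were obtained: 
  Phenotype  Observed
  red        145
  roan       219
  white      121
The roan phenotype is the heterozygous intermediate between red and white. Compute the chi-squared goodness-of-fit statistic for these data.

With incomplete dominance, a heterozygote × heterozygote cross gives a 1:2:1 phenotypic ratio.
Under the 1:2:1 hypothesis (Σ ratio = 4, N = 485):
  red: 485 × 1/4 = 121.25
  roan: 485 × 2/4 = 242.5
  white: 485 × 1/4 = 121.25
χ² = Σ (O − E)² / E
  red: (145 − 121.25)² / 121.25 = 4.6521
  roan: (219 − 242.5)² / 242.5 = 2.2773
  white: (121 − 121.25)² / 121.25 = 0.0005
χ² = 4.6521 + 2.2773 + 0.0005 = 6.9299 ≈ 6.930

6.930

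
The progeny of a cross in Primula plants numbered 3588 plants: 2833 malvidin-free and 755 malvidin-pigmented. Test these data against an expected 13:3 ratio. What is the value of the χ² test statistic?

Under the 13:3 hypothesis (Σ ratio = 16, N = 3588):
  malvidin-free: 3588 × 13/16 = 2915.25
  malvidin-pigmented: 3588 × 3/16 = 672.75
χ² = Σ (O − E)² / E
  malvidin-free: (2833 − 2915.25)² / 2915.25 = 2.3206
  malvidin-pigmented: (755 − 672.75)² / 672.75 = 10.0558
χ² = 2.3206 + 10.0558 = 12.3764 ≈ 12.376

12.376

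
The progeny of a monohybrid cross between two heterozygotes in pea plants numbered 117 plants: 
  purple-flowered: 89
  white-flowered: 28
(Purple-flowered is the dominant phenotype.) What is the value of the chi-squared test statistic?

0.071

For a monohybrid cross between heterozygotes with complete dominance, the expected phenotypic ratio is 3:1.
The 3:1 ratio has 4 parts, so with N = 117 the expected counts are:
  purple-flowered: 117 × 3/4 = 87.75
  white-flowered: 117 × 1/4 = 29.25
χ² = Σ (O − E)² / E
  purple-flowered: (89 − 87.75)² / 87.75 = 0.0178
  white-flowered: (28 − 29.25)² / 29.25 = 0.0534
χ² = 0.0178 + 0.0534 = 0.0712 ≈ 0.071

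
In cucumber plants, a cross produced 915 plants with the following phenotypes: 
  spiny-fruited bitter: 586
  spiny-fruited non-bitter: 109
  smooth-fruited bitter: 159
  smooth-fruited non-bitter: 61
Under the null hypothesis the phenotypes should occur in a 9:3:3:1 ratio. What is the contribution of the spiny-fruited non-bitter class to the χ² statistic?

22.814

Under the 9:3:3:1 hypothesis (Σ ratio = 16, N = 915):
  spiny-fruited bitter: 915 × 9/16 = 514.6875
  spiny-fruited non-bitter: 915 × 3/16 = 171.5625
  smooth-fruited bitter: 915 × 3/16 = 171.5625
  smooth-fruited non-bitter: 915 × 1/16 = 57.1875
Contribution of spiny-fruited non-bitter: (109 − 171.5625)² / 171.5625 = 22.8142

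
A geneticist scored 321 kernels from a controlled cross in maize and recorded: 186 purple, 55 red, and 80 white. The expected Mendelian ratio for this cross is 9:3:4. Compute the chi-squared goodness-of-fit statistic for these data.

0.612

Under the 9:3:4 hypothesis (Σ ratio = 16, N = 321):
  purple: 321 × 9/16 = 180.5625
  red: 321 × 3/16 = 60.1875
  white: 321 × 4/16 = 80.25
χ² = Σ (O − E)² / E
  purple: (186 − 180.5625)² / 180.5625 = 0.1637
  red: (55 − 60.1875)² / 60.1875 = 0.4471
  white: (80 − 80.25)² / 80.25 = 0.0008
χ² = 0.1637 + 0.4471 + 0.0008 = 0.6116 ≈ 0.612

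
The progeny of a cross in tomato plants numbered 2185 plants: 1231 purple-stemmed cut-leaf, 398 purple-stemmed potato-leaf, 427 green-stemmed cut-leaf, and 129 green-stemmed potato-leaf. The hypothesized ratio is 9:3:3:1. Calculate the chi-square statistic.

Under the 9:3:3:1 hypothesis (Σ ratio = 16, N = 2185):
  purple-stemmed cut-leaf: 2185 × 9/16 = 1229.0625
  purple-stemmed potato-leaf: 2185 × 3/16 = 409.6875
  green-stemmed cut-leaf: 2185 × 3/16 = 409.6875
  green-stemmed potato-leaf: 2185 × 1/16 = 136.5625
χ² = Σ (O − E)² / E
  purple-stemmed cut-leaf: (1231 − 1229.0625)² / 1229.0625 = 0.0031
  purple-stemmed potato-leaf: (398 − 409.6875)² / 409.6875 = 0.3334
  green-stemmed cut-leaf: (427 − 409.6875)² / 409.6875 = 0.7316
  green-stemmed potato-leaf: (129 − 136.5625)² / 136.5625 = 0.4188
χ² = 0.0031 + 0.3334 + 0.7316 + 0.4188 = 1.4869 ≈ 1.487

1.487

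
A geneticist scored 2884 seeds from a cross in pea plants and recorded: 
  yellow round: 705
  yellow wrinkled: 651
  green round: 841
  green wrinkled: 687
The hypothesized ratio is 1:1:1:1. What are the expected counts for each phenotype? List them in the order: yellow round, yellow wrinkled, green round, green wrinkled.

Total ratio parts = 4. Expected numbers out of 2884:
  yellow round: 2884 × 1/4 = 721
  yellow wrinkled: 2884 × 1/4 = 721
  green round: 2884 × 1/4 = 721
  green wrinkled: 2884 × 1/4 = 721

721, 721, 721, 721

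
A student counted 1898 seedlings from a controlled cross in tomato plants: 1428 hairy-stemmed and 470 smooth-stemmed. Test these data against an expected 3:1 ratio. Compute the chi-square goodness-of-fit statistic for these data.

0.057

The 3:1 ratio has 4 parts, so with N = 1898 the expected counts are:
  hairy-stemmed: 1898 × 3/4 = 1423.5
  smooth-stemmed: 1898 × 1/4 = 474.5
χ² = Σ (O − E)² / E
  hairy-stemmed: (1428 − 1423.5)² / 1423.5 = 0.0142
  smooth-stemmed: (470 − 474.5)² / 474.5 = 0.0427
χ² = 0.0142 + 0.0427 = 0.0569 ≈ 0.057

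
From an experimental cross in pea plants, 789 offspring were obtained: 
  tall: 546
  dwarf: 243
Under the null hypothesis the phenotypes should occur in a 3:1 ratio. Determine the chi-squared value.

14.148

The 3:1 ratio has 4 parts, so with N = 789 the expected counts are:
  tall: 789 × 3/4 = 591.75
  dwarf: 789 × 1/4 = 197.25
χ² = Σ (O − E)² / E
  tall: (546 − 591.75)² / 591.75 = 3.5371
  dwarf: (243 − 197.25)² / 197.25 = 10.6112
χ² = 3.5371 + 10.6112 = 14.1483 ≈ 14.148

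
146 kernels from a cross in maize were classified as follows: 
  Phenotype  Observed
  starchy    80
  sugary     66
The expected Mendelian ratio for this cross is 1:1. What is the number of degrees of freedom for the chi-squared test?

1

A goodness-of-fit test with 2 phenotype classes has df = 2 − 1 = 1.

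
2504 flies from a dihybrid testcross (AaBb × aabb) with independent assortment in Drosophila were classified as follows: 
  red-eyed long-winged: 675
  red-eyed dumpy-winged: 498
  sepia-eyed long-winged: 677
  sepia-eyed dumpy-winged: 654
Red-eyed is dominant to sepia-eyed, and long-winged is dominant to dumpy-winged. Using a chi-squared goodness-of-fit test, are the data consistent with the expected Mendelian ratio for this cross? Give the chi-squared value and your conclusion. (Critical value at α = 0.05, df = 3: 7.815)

A dihybrid testcross with independent assortment gives a 1:1:1:1 ratio.
Expected counts for N = 2504 under a 1:1:1:1 ratio (total parts = 4):
  red-eyed long-winged: 2504 × 1/4 = 626
  red-eyed dumpy-winged: 2504 × 1/4 = 626
  sepia-eyed long-winged: 2504 × 1/4 = 626
  sepia-eyed dumpy-winged: 2504 × 1/4 = 626
χ² = Σ (O − E)² / E
  red-eyed long-winged: (675 − 626)² / 626 = 3.8355
  red-eyed dumpy-winged: (498 − 626)² / 626 = 26.1725
  sepia-eyed long-winged: (677 − 626)² / 626 = 4.1550
  sepia-eyed dumpy-winged: (654 − 626)² / 626 = 1.2524
χ² = 3.8355 + 26.1725 + 4.1550 + 1.2524 = 35.4154 ≈ 35.415
Degrees of freedom = 4 − 1 = 3; critical value at α = 0.05 is 7.815.
Since 35.415 > 7.815, we reject the null hypothesis — the data do not fit the 1:1:1:1 ratio.

35.415; not consistent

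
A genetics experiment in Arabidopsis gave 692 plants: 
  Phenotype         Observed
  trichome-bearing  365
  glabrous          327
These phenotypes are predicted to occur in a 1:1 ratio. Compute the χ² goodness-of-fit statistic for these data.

2.087

Expected counts for N = 692 under a 1:1 ratio (total parts = 2):
  trichome-bearing: 692 × 1/2 = 346
  glabrous: 692 × 1/2 = 346
χ² = Σ (O − E)² / E
  trichome-bearing: (365 − 346)² / 346 = 1.0434
  glabrous: (327 − 346)² / 346 = 1.0434
χ² = 1.0434 + 1.0434 = 2.0868 ≈ 2.087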